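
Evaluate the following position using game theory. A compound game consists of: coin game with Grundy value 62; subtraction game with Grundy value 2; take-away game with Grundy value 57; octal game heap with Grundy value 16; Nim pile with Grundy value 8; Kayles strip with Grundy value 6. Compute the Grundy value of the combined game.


By the Sprague-Grundy theorem, the Grundy value of a sum of games is the XOR of individual Grundy values.
coin game: Grundy value = 62. Running XOR: 0 XOR 62 = 62
subtraction game: Grundy value = 2. Running XOR: 62 XOR 2 = 60
take-away game: Grundy value = 57. Running XOR: 60 XOR 57 = 5
octal game heap: Grundy value = 16. Running XOR: 5 XOR 16 = 21
Nim pile: Grundy value = 8. Running XOR: 21 XOR 8 = 29
Kayles strip: Grundy value = 6. Running XOR: 29 XOR 6 = 27
The combined Grundy value is 27.

27


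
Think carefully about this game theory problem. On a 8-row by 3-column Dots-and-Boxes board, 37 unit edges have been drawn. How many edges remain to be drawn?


Grid: 8 x 3 boxes, i.e. 9 rows and 4 columns of dots.
Horizontal edges: (rows + 1) * cols = 9 * 3 = 27
Vertical edges: rows * (cols + 1) = 8 * 4 = 32
Total edges: 27 + 32 = 59
Edges drawn: 37
Remaining: 59 - 37 = 22

22


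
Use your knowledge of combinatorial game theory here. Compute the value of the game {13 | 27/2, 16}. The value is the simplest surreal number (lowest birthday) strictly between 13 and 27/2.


Left options: {13}, max = 13
Right options: {27/2, 16}, min = 27/2
All options are numbers and max(Left) < min(Right), so by the simplicity theorem the value is the simplest (earliest-born) number strictly between 13 and 27/2.
No integer lies strictly between 13 and 27/2, so the value is the dyadic rational m/2^k in the interval with the smallest k (then m odd); search k = 1, 2, ...:
Denominator 2: no odd multiple of 1/2 lies strictly between 13 and 27/2.
Denominator 4: 53/4 lies strictly between 13 and 27/2 -- found.
The simplest number in the interval is 53/4.
Game value = 53/4

53/4


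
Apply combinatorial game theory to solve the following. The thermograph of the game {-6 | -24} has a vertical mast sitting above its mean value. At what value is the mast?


Game = {-6 | -24}, a switch {a | b} with numbers a > b.
Its thermograph has left wall a - t and right wall b + t, which meet at t = (a - b)/2, where both equal (a + b)/2. So the mast (mean value) is at (a + b)/2.
Mean = (-6 + (-24))/2 = -30/2 = -15

-15


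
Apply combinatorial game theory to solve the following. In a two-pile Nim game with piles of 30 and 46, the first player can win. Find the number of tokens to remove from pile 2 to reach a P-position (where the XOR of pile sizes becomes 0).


Piles: 30 and 46
Current XOR: 30 XOR 46 = 48 (non-zero, so this is an N-position).
To make the XOR zero, we need to find a move that balances the piles.
For pile 2 (size 46): target = 46 XOR 48 = 30
We reduce pile 2 from 46 to 30.
Tokens removed: 46 - 30 = 16
Verification: 30 XOR 30 = 0

16


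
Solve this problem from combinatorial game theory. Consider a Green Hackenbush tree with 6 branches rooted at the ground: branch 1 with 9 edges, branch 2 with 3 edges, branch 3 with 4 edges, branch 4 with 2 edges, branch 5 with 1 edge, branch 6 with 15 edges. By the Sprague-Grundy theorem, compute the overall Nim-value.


The tree has 6 branches from the ground vertex.
In Green Hackenbush, the Nim-value of a simple path of length k is k.
Branch 1: length 9, Nim-value = 9
Branch 2: length 3, Nim-value = 3
Branch 3: length 4, Nim-value = 4
Branch 4: length 2, Nim-value = 2
Branch 5: length 1, Nim-value = 1
Branch 6: length 15, Nim-value = 15
Total Nim-value = XOR of all branch values:
0 XOR 9 = 9
9 XOR 3 = 10
10 XOR 4 = 14
14 XOR 2 = 12
12 XOR 1 = 13
13 XOR 15 = 2
Nim-value of the tree = 2

2


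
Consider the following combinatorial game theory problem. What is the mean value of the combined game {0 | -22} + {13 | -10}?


G1 = {0 | -22}, G2 = {13 | -10}
Each is a switch {a | b} with numbers a > b; its mean value is (a + b)/2, and mean value is additive over game sums: m(G1 + G2) = m(G1) + m(G2).
Mean of G1 = (0 + (-22))/2 = -22/2 = -11
Mean of G2 = (13 + (-10))/2 = 3/2 = 3/2
Mean of G1 + G2 = -11 + 3/2 = -19/2

-19/2


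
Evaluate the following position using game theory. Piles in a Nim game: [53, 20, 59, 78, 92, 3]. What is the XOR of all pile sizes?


We need the XOR (exclusive or) of all pile sizes.
After XOR-ing pile 1 (size 53): 0 XOR 53 = 53
After XOR-ing pile 2 (size 20): 53 XOR 20 = 33
After XOR-ing pile 3 (size 59): 33 XOR 59 = 26
After XOR-ing pile 4 (size 78): 26 XOR 78 = 84
After XOR-ing pile 5 (size 92): 84 XOR 92 = 8
After XOR-ing pile 6 (size 3): 8 XOR 3 = 11
The Nim-value of this position is 11.

11


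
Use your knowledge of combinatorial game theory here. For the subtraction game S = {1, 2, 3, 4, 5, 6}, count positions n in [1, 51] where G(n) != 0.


Subtraction set S = {1, 2, 3, 4, 5, 6}, so G(n) = n mod 7.
G(n) = 0 when n is a multiple of 7.
Multiples of 7 in [1, 51]: 7
N-positions (nonzero Grundy) = 51 - 7 = 44

44


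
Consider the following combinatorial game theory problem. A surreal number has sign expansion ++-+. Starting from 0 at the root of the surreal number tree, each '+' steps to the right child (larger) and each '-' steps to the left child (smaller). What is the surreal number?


Sign expansion: ++-+
Rule: track bounds (lo, hi), initially (-inf, +inf). On '+', the current value becomes lo and we move to the simplest number in (value, hi): value + 1 if hi = +inf, otherwise the midpoint (value + hi)/2. On '-', the current value becomes hi and we move to value - 1 if lo = -inf, otherwise the midpoint (lo + value)/2.
Start at 0.
Step 1: sign = +, move right. Bounds: (0, +inf). Value = 1
Step 2: sign = +, move right. Bounds: (1, +inf). Value = 2
Step 3: sign = -, move left. Bounds: (1, 2). Value = 3/2
Step 4: sign = +, move right. Bounds: (3/2, 2). Value = 7/4
The surreal number with sign expansion ++-+ is 7/4.

7/4


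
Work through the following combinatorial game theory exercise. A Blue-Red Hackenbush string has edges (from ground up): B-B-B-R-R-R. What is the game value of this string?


Edges (from ground): B-B-B-R-R-R
By Berlekamp's sign-expansion rule, a Blue-Red Hackenbush stalk has the value of the surreal number whose sign sequence is the edge sequence with B -> + and R -> -.
Sign sequence: +++---
Trace the sign expansion in the surreal number tree, starting from 0:
Edge 1: B (sign +) -> bounds (0, +inf), value = 1
Edge 2: B (sign +) -> bounds (1, +inf), value = 2
Edge 3: B (sign +) -> bounds (2, +inf), value = 3
Edge 4: R (sign -) -> bounds (2, 3), value = 5/2
Edge 5: R (sign -) -> bounds (2, 5/2), value = 9/4
Edge 6: R (sign -) -> bounds (2, 9/4), value = 17/8
Game value = 17/8

17/8


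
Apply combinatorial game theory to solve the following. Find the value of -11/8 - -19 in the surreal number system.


x = -11/8, y = -19
Converting to common denominator: 8
x = -11/8, y = -152/8
x - y = -11/8 - -19 = 141/8

141/8


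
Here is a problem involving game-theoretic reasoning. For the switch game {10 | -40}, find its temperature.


The game is {10 | -40}, a switch {a | b} with numbers a > b.
Cooling {a | b} by t gives {a - t | b + t}, which stops being hot when a - t = b + t, i.e. at t = (a - b)/2. So the temperature of a switch is (a - b)/2.
Temperature = (Left option - Right option) / 2
= (10 - (-40)) / 2
= 50 / 2
= 25

25


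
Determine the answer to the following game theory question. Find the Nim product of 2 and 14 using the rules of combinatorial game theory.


Nim multiplication is bilinear over XOR: (u XOR v) * w = (u*w) XOR (v*w).
So we split each operand into its bit components and XOR the pairwise Nim products.
2 = 2 (as XOR of powers of 2).
14 = 2 + 4 + 8 (as XOR of powers of 2).
Using the standard Nim-product table on single bits:
  2*2 = 3,   2*4 = 8,   2*8 = 12,
  4*4 = 6,   4*8 = 11,  8*8 = 13,
and  1*x = x (identity), k*l = l*k (commutative).
Pairwise Nim products:
  2 * 2 = 3
  2 * 4 = 8
  2 * 8 = 12
XOR them: 3 XOR 8 XOR 12 = 7.
Result: 2 * 14 = 7 (in Nim).

7


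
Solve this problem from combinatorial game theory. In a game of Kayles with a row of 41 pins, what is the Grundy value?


Kayles: a move removes 1 or 2 adjacent pins from a contiguous row.
Removing pins from a row of k leaves two independent rows (a, b) with a + b = k - 1 (one pin) or a + b = k - 2 (two pins); an end removal gives a = 0.
By Sprague-Grundy, G(k) = mex{ G(a) XOR G(b) } over all these splits. G(0) = 0.
G(1): splits (0,0):0^0=0 -> mex({0}) = 1
G(2): splits (0,1):0^1=1 (0,0):0^0=0 -> mex({0, 1}) = 2
G(3): splits (0,2):0^2=2 (1,1):1^1=0 (0,1):0^1=1 -> mex({0, 1, 2}) = 3
G(4): splits (0,3):0^3=3 (1,2):1^2=3 (0,2):0^2=2 (1,1):1^1=0 -> mex({0, 2, 3}) = 1
G(5): splits (0,4):0^1=1 (1,3):1^3=2 (2,2):2^2=0 (0,3):0^3=3 (1,2):1^2=3 -> mex({0, 1, 2, 3}) = 4
G(6) = mex({0, 1, 2, 4}) = 3
G(7) = mex({0, 1, 3, 4, 5}) = 2
G(8) = mex({0, 2, 3, 5, 6}) = 1
G(9) = mex({0, 1, 2, 3, 6, 7}) = 4
G(10) = mex({0, 1, 3, 4, 5, 7}) = 2
G(11) = mex({0, 1, 2, 3, 4, 5}) = 6
G(12) = mex({0, 1, 2, 3, 5, 6, 7}) = 4
G(13) = mex({0, 2, 3, 4, 6, 7}) = 1
G(14) = mex({0, 1, 4, 5, 6, 7}) = 2
G(15) = mex({0, 1, 2, 3, 4, 5, 6}) = 7
G(16) = mex({0, 2, 3, 5, 6, 7}) = 1
G(17) = mex({0, 1, 2, 3, 5, 6, 7}) = 4
G(18) = mex({0, 1, 2, 4, 5, 6}) = 3
G(19) = mex({0, 1, 3, 4, 5, 7}) = 2
G(20) = mex({0, 2, 3, 4, 5, 6, 7}) = 1
G(21) = mex({0, 1, 2, 3, 5, 6, 7}) = 4
G(22) = mex({0, 1, 2, 3, 4, 5, 7}) = 6
G(23) = mex({0, 1, 2, 3, 4, 5, 6}) = 7
G(24) = mex({0, 1, 2, 3, 5, 6, 7}) = 4
G(25) = mex({0, 2, 3, 4, 6, 7}) = 1
G(26) = mex({0, 1, 3, 4, 5, 6, 7}) = 2
G(27) = mex({0, 1, 2, 3, 4, 5, 6, 7}) = 8
G(28) = mex({0, 1, 2, 3, 4, 6, 7, 8}) = 5
G(29) = mex({0, 1, 2, 3, 5, 6, 7, 8, 9}) = 4
G(30) = mex({0, 1, 2, 3, 4, 5, 6, 9, 10}) = 7
G(31) = mex({0, 1, 3, 4, 5, 7, 10, 11}) = 2
G(32) = mex({0, 2, 3, 4, 5, 6, 7, 9, 11}) = 1
G(33) = mex({0, 1, 2, 3, 4, 5, 6, 7, 9, 12}) = 8
G(34) = mex({0, 1, 2, 3, 4, 5, 7, 8, 11, 12}) = 6
G(35) = mex({0, 1, 2, 3, 4, 5, 6, 8, 9, 10, 11}) = 7
G(36) = mex({0, 1, 2, 3, 5, 6, 7, 9, 10}) = 4
G(37) = mex({0, 2, 3, 4, 6, 7, 9, 10, 11, 12}) = 1
G(38) = mex({0, 1, 3, 4, 5, 6, 7, 9, 10, 11, 12}) = 2
G(39) = mex({0, 1, 2, 4, 5, 6, 7, 9, 10, 12, 14}) = 3
G(40) = mex({0, 2, 3, 4, 6, 7, 11, 12, 14}) = 1
G(41) = mex({0, 1, 2, 3, 5, 6, 7, 9, 10, 11, 12}) = 4
Therefore G(41) = 4.

4


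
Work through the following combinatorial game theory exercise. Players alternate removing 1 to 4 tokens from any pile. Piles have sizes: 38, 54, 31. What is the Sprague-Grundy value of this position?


Subtraction set: {1, 2, 3, 4}
For this subtraction set, G(n) = n mod 5 (period = max + 1 = 5).
Pile 1 (size 38): G(38) = 38 mod 5 = 3
Pile 2 (size 54): G(54) = 54 mod 5 = 4
Pile 3 (size 31): G(31) = 31 mod 5 = 1
Total Grundy value = XOR of all: 3 XOR 4 XOR 1 = 6

6


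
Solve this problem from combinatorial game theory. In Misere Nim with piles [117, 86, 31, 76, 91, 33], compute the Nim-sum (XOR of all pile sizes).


We need the XOR (exclusive or) of all pile sizes.
After XOR-ing pile 1 (size 117): 0 XOR 117 = 117
After XOR-ing pile 2 (size 86): 117 XOR 86 = 35
After XOR-ing pile 3 (size 31): 35 XOR 31 = 60
After XOR-ing pile 4 (size 76): 60 XOR 76 = 112
After XOR-ing pile 5 (size 91): 112 XOR 91 = 43
After XOR-ing pile 6 (size 33): 43 XOR 33 = 10
The Nim-value of this position is 10.

10


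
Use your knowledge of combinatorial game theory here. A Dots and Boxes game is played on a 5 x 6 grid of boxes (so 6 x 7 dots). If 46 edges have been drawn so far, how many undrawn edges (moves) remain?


Grid: 5 x 6 boxes, i.e. 6 rows and 7 columns of dots.
Horizontal edges: (rows + 1) * cols = 6 * 6 = 36
Vertical edges: rows * (cols + 1) = 5 * 7 = 35
Total edges: 36 + 35 = 71
Edges drawn: 46
Remaining: 71 - 46 = 25

25


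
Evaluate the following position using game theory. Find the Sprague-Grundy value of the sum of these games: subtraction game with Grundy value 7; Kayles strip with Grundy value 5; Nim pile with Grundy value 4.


By the Sprague-Grundy theorem, the Grundy value of a sum of games is the XOR of individual Grundy values.
subtraction game: Grundy value = 7. Running XOR: 0 XOR 7 = 7
Kayles strip: Grundy value = 5. Running XOR: 7 XOR 5 = 2
Nim pile: Grundy value = 4. Running XOR: 2 XOR 4 = 6
The combined Grundy value is 6.

6


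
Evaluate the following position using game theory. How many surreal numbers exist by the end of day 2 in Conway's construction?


Day 0: {|} = 0 is born. Count = 1.
Day n: the number of surreal numbers born by day n is 2^(n+1) - 1.
By day 0: 2^1 - 1 = 1
By day 1: 2^2 - 1 = 3
By day 2: 2^3 - 1 = 7
By day 2: 7 surreal numbers.

7


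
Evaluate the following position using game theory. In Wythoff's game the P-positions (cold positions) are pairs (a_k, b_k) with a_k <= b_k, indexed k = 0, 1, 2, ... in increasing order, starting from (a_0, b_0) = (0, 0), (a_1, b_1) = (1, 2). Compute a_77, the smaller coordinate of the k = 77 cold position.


By Wythoff's theorem, a_k = floor(k * phi) and b_k = floor(k * phi^2) = a_k + k, where phi = (1 + sqrt(5))/2 is the golden ratio.
phi = (1 + sqrt(5))/2 = 1.618034
k = 77
k * phi = 77 * 1.618034 = 124.588617
a_77 = floor(k * phi) = 124

124


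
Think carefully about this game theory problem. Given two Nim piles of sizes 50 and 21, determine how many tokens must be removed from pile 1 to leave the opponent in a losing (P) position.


Piles: 50 and 21
Current XOR: 50 XOR 21 = 39 (non-zero, so this is an N-position).
To make the XOR zero, we need to find a move that balances the piles.
For pile 1 (size 50): target = 50 XOR 39 = 21
We reduce pile 1 from 50 to 21.
Tokens removed: 50 - 21 = 29
Verification: 21 XOR 21 = 0

29


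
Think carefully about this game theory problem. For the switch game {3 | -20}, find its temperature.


The game is {3 | -20}, a switch {a | b} with numbers a > b.
Cooling {a | b} by t gives {a - t | b + t}, which stops being hot when a - t = b + t, i.e. at t = (a - b)/2. So the temperature of a switch is (a - b)/2.
Temperature = (Left option - Right option) / 2
= (3 - (-20)) / 2
= 23 / 2
= 23/2

23/2


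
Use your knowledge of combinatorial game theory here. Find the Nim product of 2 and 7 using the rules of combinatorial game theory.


Nim multiplication is bilinear over XOR: (u XOR v) * w = (u*w) XOR (v*w).
So we split each operand into its bit components and XOR the pairwise Nim products.
2 = 2 (as XOR of powers of 2).
7 = 1 + 2 + 4 (as XOR of powers of 2).
Using the standard Nim-product table on single bits:
  2*2 = 3,   2*4 = 8,   2*8 = 12,
  4*4 = 6,   4*8 = 11,  8*8 = 13,
and  1*x = x (identity), k*l = l*k (commutative).
Pairwise Nim products:
  2 * 1 = 2
  2 * 2 = 3
  2 * 4 = 8
XOR them: 2 XOR 3 XOR 8 = 9.
Result: 2 * 7 = 9 (in Nim).

9


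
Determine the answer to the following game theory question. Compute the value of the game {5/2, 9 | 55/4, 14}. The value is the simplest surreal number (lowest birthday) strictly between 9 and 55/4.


Left options: {5/2, 9}, max = 9
Right options: {55/4, 14}, min = 55/4
All options are numbers and max(Left) < min(Right), so by the simplicity theorem the value is the simplest (earliest-born) number strictly between 9 and 55/4.
Integers 10 through 13 all lie strictly between 9 and 55/4.
Among integers, the simplest (lowest birthday = smallest |n|; 0 is born on day 0, +-n on day n) is 10.
No non-integer in the interval can be simpler: if x is a non-integer in the interval, then floor(x) or ceil(x) also lies in the interval (the interval contains an integer), and both are proper prefixes of x's sign expansion, i.e. born earlier. So the game value is 10.
Game value = 10

10


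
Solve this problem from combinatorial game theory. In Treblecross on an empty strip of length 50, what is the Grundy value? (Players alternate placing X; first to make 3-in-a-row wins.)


Treblecross: place X on empty cells; 3-in-a-row wins.
Playing within two cells of an existing X lets the opponent win at once, so sensible play treats the cells i-2..i+2 around each X as dead. The player left with no safe cell loses, so this is a normal-play take-away game on strips of safe cells.
Placing X at cell i (0-indexed) of a strip of k safe cells leaves independent strips of sizes max(0, i-2) and max(0, k-i-3). Hence G(k) = mex{ G(max(0,i-2)) XOR G(max(0,k-i-3)) : 0 <= i < k }, with G(0) = 0.
G(1): splits (0,0):0^0=0 -> mex({0}) = 1
G(2): splits (0,0):0^0=0 -> mex({0}) = 1
G(3): splits (0,0):0^0=0 -> mex({0}) = 1
G(4): splits (0,1):0^1=1 (0,0):0^0=0 -> mex({0, 1}) = 2
G(5): splits (0,2):0^1=1 (0,1):0^1=1 (0,0):0^0=0 -> mex({0, 1}) = 2
G(6) = mex({1}) = 0
G(7) = mex({0, 1, 2}) = 3
G(8) = mex({0, 1, 2}) = 3
G(9) = mex({0, 2}) = 1
G(10) = mex({0, 2, 3}) = 1
G(11) = mex({0, 3}) = 1
G(12) = mex({1, 3}) = 0
G(13) = mex({0, 1, 2, 3}) = 4
G(14) = mex({0, 1, 2}) = 3
G(15) = mex({0, 1, 2}) = 3
G(16) = mex({0, 1, 2, 4}) = 3
G(17) = mex({0, 1, 3, 4}) = 2
G(18) = mex({0, 1, 3, 4}) = 2
G(19) = mex({0, 1, 3, 5}) = 2
G(20) = mex({0, 1, 2, 3, 5}) = 4
G(21) = mex({0, 1, 2, 3, 5}) = 4
G(22) = mex({1, 2, 6}) = 0
G(23) = mex({0, 1, 2, 3, 4, 6}) = 5
G(24) = mex({0, 1, 2, 3, 4}) = 5
G(25) = mex({0, 1, 3, 4, 7}) = 2
G(26) = mex({0, 1, 3, 4, 5, 7}) = 2
G(27) = mex({0, 1, 3, 5}) = 2
G(28) = mex({0, 1, 2, 5}) = 3
G(29) = mex({0, 1, 2, 4, 5, 6}) = 3
G(30) = mex({1, 2, 4, 6}) = 0
G(31) = mex({0, 1, 2, 3, 4, 6}) = 5
G(32) = mex({1, 2, 3, 4, 7}) = 0
G(33) = mex({0, 3, 7}) = 1
G(34) = mex({0, 2, 3, 5, 7}) = 1
G(35) = mex({0, 2, 3, 5, 6}) = 1
G(36) = mex({0, 1, 2, 5, 6}) = 3
G(37) = mex({0, 1, 2, 4, 5, 6}) = 3
G(38) = mex({0, 1, 2, 4}) = 3
G(39) = mex({0, 1, 2, 3, 4, 7}) = 5
G(40) = mex({0, 1, 2, 3, 4, 5, 7}) = 6
G(41) = mex({0, 1, 2, 3, 5, 7}) = 4
G(42) = mex({0, 1, 2, 3, 5, 6, 7}) = 4
G(43) = mex({0, 2, 3, 5, 6}) = 1
G(44) = mex({1, 2, 3, 4, 5, 6}) = 0
G(45) = mex({0, 1, 2, 3, 4, 6, 7}) = 5
G(46) = mex({0, 1, 2, 3, 4, 7}) = 5
G(47) = mex({0, 1, 2, 3, 4, 5, 7}) = 6
G(48) = mex({0, 1, 2, 3, 4, 5, 7}) = 6
G(49) = mex({0, 1, 3, 4, 5, 7}) = 2
G(50) = mex({0, 1, 2, 3, 4, 5, 6}) = 7
Therefore G(50) = 7.

7


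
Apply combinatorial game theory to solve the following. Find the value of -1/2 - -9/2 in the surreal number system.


x = -1/2, y = -9/2
Converting to common denominator: 2
x = -1/2, y = -9/2
x - y = -1/2 - -9/2 = 4

4


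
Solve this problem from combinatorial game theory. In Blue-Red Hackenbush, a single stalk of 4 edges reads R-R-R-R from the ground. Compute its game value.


Edges (from ground): R-R-R-R
By Berlekamp's sign-expansion rule, a Blue-Red Hackenbush stalk has the value of the surreal number whose sign sequence is the edge sequence with B -> + and R -> -.
Sign sequence: ----
Trace the sign expansion in the surreal number tree, starting from 0:
Edge 1: R (sign -) -> bounds (-inf, 0), value = -1
Edge 2: R (sign -) -> bounds (-inf, -1), value = -2
Edge 3: R (sign -) -> bounds (-inf, -2), value = -3
Edge 4: R (sign -) -> bounds (-inf, -3), value = -4
Game value = -4

-4


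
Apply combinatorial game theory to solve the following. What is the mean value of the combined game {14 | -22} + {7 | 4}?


G1 = {14 | -22}, G2 = {7 | 4}
Each is a switch {a | b} with numbers a > b; its mean value is (a + b)/2, and mean value is additive over game sums: m(G1 + G2) = m(G1) + m(G2).
Mean of G1 = (14 + (-22))/2 = -8/2 = -4
Mean of G2 = (7 + (4))/2 = 11/2 = 11/2
Mean of G1 + G2 = -4 + 11/2 = 3/2

3/2


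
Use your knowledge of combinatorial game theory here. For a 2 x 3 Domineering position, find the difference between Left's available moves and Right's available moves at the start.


Board is 2 x 3 (rows x cols).
Left (vertical) placements: (rows-1) * cols = 1 * 3 = 3
Right (horizontal) placements: rows * (cols-1) = 2 * 2 = 4
Advantage = Left - Right = 3 - 4 = -1

-1


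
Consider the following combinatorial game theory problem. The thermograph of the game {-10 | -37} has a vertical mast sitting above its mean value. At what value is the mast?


Game = {-10 | -37}, a switch {a | b} with numbers a > b.
Its thermograph has left wall a - t and right wall b + t, which meet at t = (a - b)/2, where both equal (a + b)/2. So the mast (mean value) is at (a + b)/2.
Mean = (-10 + (-37))/2 = -47/2 = -47/2

-47/2


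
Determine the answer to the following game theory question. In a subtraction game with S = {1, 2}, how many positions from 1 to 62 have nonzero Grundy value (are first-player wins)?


Subtraction set S = {1, 2}, so G(n) = n mod 3.
G(n) = 0 when n is a multiple of 3.
Multiples of 3 in [1, 62]: 20
N-positions (nonzero Grundy) = 62 - 20 = 42

42


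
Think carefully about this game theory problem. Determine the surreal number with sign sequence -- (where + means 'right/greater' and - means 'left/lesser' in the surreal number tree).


Sign expansion: --
Rule: track bounds (lo, hi), initially (-inf, +inf). On '+', the current value becomes lo and we move to the simplest number in (value, hi): value + 1 if hi = +inf, otherwise the midpoint (value + hi)/2. On '-', the current value becomes hi and we move to value - 1 if lo = -inf, otherwise the midpoint (lo + value)/2.
Start at 0.
Step 1: sign = -, move left. Bounds: (-inf, 0). Value = -1
Step 2: sign = -, move left. Bounds: (-inf, -1). Value = -2
The surreal number with sign expansion -- is -2.

-2


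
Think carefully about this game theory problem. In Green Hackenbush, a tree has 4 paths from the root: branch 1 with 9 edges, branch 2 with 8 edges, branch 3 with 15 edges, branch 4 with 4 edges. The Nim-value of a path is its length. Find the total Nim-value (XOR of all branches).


The tree has 4 branches from the ground vertex.
In Green Hackenbush, the Nim-value of a simple path of length k is k.
Branch 1: length 9, Nim-value = 9
Branch 2: length 8, Nim-value = 8
Branch 3: length 15, Nim-value = 15
Branch 4: length 4, Nim-value = 4
Total Nim-value = XOR of all branch values:
0 XOR 9 = 9
9 XOR 8 = 1
1 XOR 15 = 14
14 XOR 4 = 10
Nim-value of the tree = 10

10


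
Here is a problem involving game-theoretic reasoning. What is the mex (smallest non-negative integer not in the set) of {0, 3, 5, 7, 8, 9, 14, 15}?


Set = {0, 3, 5, 7, 8, 9, 14, 15}
0 is in the set.
1 is NOT in the set. This is the mex.
mex = 1

1


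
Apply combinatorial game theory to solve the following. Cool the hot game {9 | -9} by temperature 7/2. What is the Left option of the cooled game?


Original game: {9 | -9} (a switch {a | b} with a > b).
Cooling by t (for t below the temperature (a - b)/2 = 9) taxes each move by t: {a | b} cooled by t is {a - t | b + t}.
Cooling amount: t = 7/2
Cooled Left option: 9 - 7/2 = 11/2
Cooled Right option: -9 + 7/2 = -11/2
Cooled game: {11/2 | -11/2}
Left option = 11/2

11/2


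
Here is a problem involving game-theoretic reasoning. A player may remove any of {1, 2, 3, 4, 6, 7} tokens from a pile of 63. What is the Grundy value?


The subtraction set is S = {1, 2, 3, 4, 6, 7}.
G(k) = mex{ G(k - s) : s in S, s <= k }. We compute iteratively: G(0) = 0.
G(1) = mex({0}) = 1
G(2) = mex({0, 1}) = 2
G(3) = mex({0, 1, 2}) = 3
G(4) = mex({0, 1, 2, 3}) = 4
G(5) = mex({1, 2, 3, 4}) = 0
G(6) = mex({0, 2, 3, 4}) = 1
G(7) = mex({0, 1, 3, 4}) = 2
G(8) = mex({0, 1, 2, 4}) = 3
G(9) = mex({0, 1, 2, 3}) = 4
G(10) = mex({1, 2, 3, 4}) = 0
G(11) = mex({0, 2, 3, 4}) = 1
Observe that G(5)..G(11) = 0, 1, 2, 3, 4, 0, 1 repeats G(0)..G(6) = 0, 1, 2, 3, 4, 0, 1.
For k >= max(S) = 7, G(k) is determined by the previous 7 values G(k-7)..G(k-1); a window of 7 consecutive values has recurred shifted by 5, so by induction G(k + 5) = G(k) for all k >= 0: the sequence is periodic from the start with period 5.
One period: G(0..4) = 0, 1, 2, 3, 4.
63 mod 5 = 3, so G(63) = G(3) = 3.

3


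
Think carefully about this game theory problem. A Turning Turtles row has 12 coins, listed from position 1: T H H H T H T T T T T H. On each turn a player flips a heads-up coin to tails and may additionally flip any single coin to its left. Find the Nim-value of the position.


Coins: T H H H T H T T T T T H
Key fact: a single head at position k behaves exactly like a Nim heap of size k (turning it to T and optionally flipping a coin at j < k corresponds to moving the heap from k to j, or to 0), and heads combine as a disjunctive sum (two heads at the same place would cancel, matching j XOR j = 0). So the Nim-value is the XOR of the 1-indexed positions of the heads.
Face-up positions (1-indexed): [2, 3, 4, 6, 12]
XOR 0 with 2: 0 XOR 2 = 2
XOR 2 with 3: 2 XOR 3 = 1
XOR 1 with 4: 1 XOR 4 = 5
XOR 5 with 6: 5 XOR 6 = 3
XOR 3 with 12: 3 XOR 12 = 15
Nim-value = 15

15


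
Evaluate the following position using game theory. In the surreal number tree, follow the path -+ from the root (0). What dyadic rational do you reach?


Sign expansion: -+
Rule: track bounds (lo, hi), initially (-inf, +inf). On '+', the current value becomes lo and we move to the simplest number in (value, hi): value + 1 if hi = +inf, otherwise the midpoint (value + hi)/2. On '-', the current value becomes hi and we move to value - 1 if lo = -inf, otherwise the midpoint (lo + value)/2.
Start at 0.
Step 1: sign = -, move left. Bounds: (-inf, 0). Value = -1
Step 2: sign = +, move right. Bounds: (-1, 0). Value = -1/2
The surreal number with sign expansion -+ is -1/2.

-1/2


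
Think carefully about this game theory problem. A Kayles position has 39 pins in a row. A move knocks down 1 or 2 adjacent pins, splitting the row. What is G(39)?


Kayles: a move removes 1 or 2 adjacent pins from a contiguous row.
Removing pins from a row of k leaves two independent rows (a, b) with a + b = k - 1 (one pin) or a + b = k - 2 (two pins); an end removal gives a = 0.
By Sprague-Grundy, G(k) = mex{ G(a) XOR G(b) } over all these splits. G(0) = 0.
G(1): splits (0,0):0^0=0 -> mex({0}) = 1
G(2): splits (0,1):0^1=1 (0,0):0^0=0 -> mex({0, 1}) = 2
G(3): splits (0,2):0^2=2 (1,1):1^1=0 (0,1):0^1=1 -> mex({0, 1, 2}) = 3
G(4): splits (0,3):0^3=3 (1,2):1^2=3 (0,2):0^2=2 (1,1):1^1=0 -> mex({0, 2, 3}) = 1
G(5): splits (0,4):0^1=1 (1,3):1^3=2 (2,2):2^2=0 (0,3):0^3=3 (1,2):1^2=3 -> mex({0, 1, 2, 3}) = 4
G(6) = mex({0, 1, 2, 4}) = 3
G(7) = mex({0, 1, 3, 4, 5}) = 2
G(8) = mex({0, 2, 3, 5, 6}) = 1
G(9) = mex({0, 1, 2, 3, 6, 7}) = 4
G(10) = mex({0, 1, 3, 4, 5, 7}) = 2
G(11) = mex({0, 1, 2, 3, 4, 5}) = 6
G(12) = mex({0, 1, 2, 3, 5, 6, 7}) = 4
G(13) = mex({0, 2, 3, 4, 6, 7}) = 1
G(14) = mex({0, 1, 4, 5, 6, 7}) = 2
G(15) = mex({0, 1, 2, 3, 4, 5, 6}) = 7
G(16) = mex({0, 2, 3, 5, 6, 7}) = 1
G(17) = mex({0, 1, 2, 3, 5, 6, 7}) = 4
G(18) = mex({0, 1, 2, 4, 5, 6}) = 3
G(19) = mex({0, 1, 3, 4, 5, 7}) = 2
G(20) = mex({0, 2, 3, 4, 5, 6, 7}) = 1
G(21) = mex({0, 1, 2, 3, 5, 6, 7}) = 4
G(22) = mex({0, 1, 2, 3, 4, 5, 7}) = 6
G(23) = mex({0, 1, 2, 3, 4, 5, 6}) = 7
G(24) = mex({0, 1, 2, 3, 5, 6, 7}) = 4
G(25) = mex({0, 2, 3, 4, 6, 7}) = 1
G(26) = mex({0, 1, 3, 4, 5, 6, 7}) = 2
G(27) = mex({0, 1, 2, 3, 4, 5, 6, 7}) = 8
G(28) = mex({0, 1, 2, 3, 4, 6, 7, 8}) = 5
G(29) = mex({0, 1, 2, 3, 5, 6, 7, 8, 9}) = 4
G(30) = mex({0, 1, 2, 3, 4, 5, 6, 9, 10}) = 7
G(31) = mex({0, 1, 3, 4, 5, 7, 10, 11}) = 2
G(32) = mex({0, 2, 3, 4, 5, 6, 7, 9, 11}) = 1
G(33) = mex({0, 1, 2, 3, 4, 5, 6, 7, 9, 12}) = 8
G(34) = mex({0, 1, 2, 3, 4, 5, 7, 8, 11, 12}) = 6
G(35) = mex({0, 1, 2, 3, 4, 5, 6, 8, 9, 10, 11}) = 7
G(36) = mex({0, 1, 2, 3, 5, 6, 7, 9, 10}) = 4
G(37) = mex({0, 2, 3, 4, 6, 7, 9, 10, 11, 12}) = 1
G(38) = mex({0, 1, 3, 4, 5, 6, 7, 9, 10, 11, 12}) = 2
G(39) = mex({0, 1, 2, 4, 5, 6, 7, 9, 10, 12, 14}) = 3
Therefore G(39) = 3.

3


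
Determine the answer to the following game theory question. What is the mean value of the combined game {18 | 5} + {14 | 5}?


G1 = {18 | 5}, G2 = {14 | 5}
Each is a switch {a | b} with numbers a > b; its mean value is (a + b)/2, and mean value is additive over game sums: m(G1 + G2) = m(G1) + m(G2).
Mean of G1 = (18 + (5))/2 = 23/2 = 23/2
Mean of G2 = (14 + (5))/2 = 19/2 = 19/2
Mean of G1 + G2 = 23/2 + 19/2 = 21

21


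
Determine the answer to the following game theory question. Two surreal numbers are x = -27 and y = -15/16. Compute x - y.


x = -27, y = -15/16
Converting to common denominator: 16
x = -432/16, y = -15/16
x - y = -27 - -15/16 = -417/16

-417/16


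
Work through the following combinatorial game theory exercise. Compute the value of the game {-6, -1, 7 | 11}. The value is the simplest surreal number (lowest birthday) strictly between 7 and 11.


Left options: {-6, -1, 7}, max = 7
Right options: {11}, min = 11
All options are numbers and max(Left) < min(Right), so by the simplicity theorem the value is the simplest (earliest-born) number strictly between 7 and 11.
Integers 8 through 10 all lie strictly between 7 and 11.
Among integers, the simplest (lowest birthday = smallest |n|; 0 is born on day 0, +-n on day n) is 8.
No non-integer in the interval can be simpler: if x is a non-integer in the interval, then floor(x) or ceil(x) also lies in the interval (the interval contains an integer), and both are proper prefixes of x's sign expansion, i.e. born earlier. So the game value is 8.
Game value = 8

8


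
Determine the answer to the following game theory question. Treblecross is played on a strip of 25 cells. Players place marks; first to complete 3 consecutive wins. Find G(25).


Treblecross: place X on empty cells; 3-in-a-row wins.
Playing within two cells of an existing X lets the opponent win at once, so sensible play treats the cells i-2..i+2 around each X as dead. The player left with no safe cell loses, so this is a normal-play take-away game on strips of safe cells.
Placing X at cell i (0-indexed) of a strip of k safe cells leaves independent strips of sizes max(0, i-2) and max(0, k-i-3). Hence G(k) = mex{ G(max(0,i-2)) XOR G(max(0,k-i-3)) : 0 <= i < k }, with G(0) = 0.
G(1): splits (0,0):0^0=0 -> mex({0}) = 1
G(2): splits (0,0):0^0=0 -> mex({0}) = 1
G(3): splits (0,0):0^0=0 -> mex({0}) = 1
G(4): splits (0,1):0^1=1 (0,0):0^0=0 -> mex({0, 1}) = 2
G(5): splits (0,2):0^1=1 (0,1):0^1=1 (0,0):0^0=0 -> mex({0, 1}) = 2
G(6) = mex({1}) = 0
G(7) = mex({0, 1, 2}) = 3
G(8) = mex({0, 1, 2}) = 3
G(9) = mex({0, 2}) = 1
G(10) = mex({0, 2, 3}) = 1
G(11) = mex({0, 3}) = 1
G(12) = mex({1, 3}) = 0
G(13) = mex({0, 1, 2, 3}) = 4
G(14) = mex({0, 1, 2}) = 3
G(15) = mex({0, 1, 2}) = 3
G(16) = mex({0, 1, 2, 4}) = 3
G(17) = mex({0, 1, 3, 4}) = 2
G(18) = mex({0, 1, 3, 4}) = 2
G(19) = mex({0, 1, 3, 5}) = 2
G(20) = mex({0, 1, 2, 3, 5}) = 4
G(21) = mex({0, 1, 2, 3, 5}) = 4
G(22) = mex({1, 2, 6}) = 0
G(23) = mex({0, 1, 2, 3, 4, 6}) = 5
G(24) = mex({0, 1, 2, 3, 4}) = 5
G(25) = mex({0, 1, 3, 4, 7}) = 2
Therefore G(25) = 2.

2


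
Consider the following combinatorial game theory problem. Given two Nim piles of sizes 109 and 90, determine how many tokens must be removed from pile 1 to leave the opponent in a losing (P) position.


Piles: 109 and 90
Current XOR: 109 XOR 90 = 55 (non-zero, so this is an N-position).
To make the XOR zero, we need to find a move that balances the piles.
For pile 1 (size 109): target = 109 XOR 55 = 90
We reduce pile 1 from 109 to 90.
Tokens removed: 109 - 90 = 19
Verification: 90 XOR 90 = 0

19


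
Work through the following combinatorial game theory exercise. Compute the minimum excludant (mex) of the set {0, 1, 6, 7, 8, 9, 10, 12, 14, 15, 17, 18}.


Set = {0, 1, 6, 7, 8, 9, 10, 12, 14, 15, 17, 18}
0 is in the set.
1 is in the set.
2 is NOT in the set. This is the mex.
mex = 2

2


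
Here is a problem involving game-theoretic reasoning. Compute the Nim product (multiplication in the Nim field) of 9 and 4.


Nim multiplication is bilinear over XOR: (u XOR v) * w = (u*w) XOR (v*w).
So we split each operand into its bit components and XOR the pairwise Nim products.
9 = 1 + 8 (as XOR of powers of 2).
4 = 4 (as XOR of powers of 2).
Using the standard Nim-product table on single bits:
  2*2 = 3,   2*4 = 8,   2*8 = 12,
  4*4 = 6,   4*8 = 11,  8*8 = 13,
and  1*x = x (identity), k*l = l*k (commutative).
Pairwise Nim products:
  1 * 4 = 4
  8 * 4 = 11
XOR them: 4 XOR 11 = 15.
Result: 9 * 4 = 15 (in Nim).

15


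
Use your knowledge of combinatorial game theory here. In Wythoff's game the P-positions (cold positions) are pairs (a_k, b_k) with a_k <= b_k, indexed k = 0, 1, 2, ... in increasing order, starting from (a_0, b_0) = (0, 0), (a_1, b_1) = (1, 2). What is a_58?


By Wythoff's theorem, a_k = floor(k * phi) and b_k = floor(k * phi^2) = a_k + k, where phi = (1 + sqrt(5))/2 is the golden ratio.
phi = (1 + sqrt(5))/2 = 1.618034
k = 58
k * phi = 58 * 1.618034 = 93.845971
a_58 = floor(k * phi) = 93

93


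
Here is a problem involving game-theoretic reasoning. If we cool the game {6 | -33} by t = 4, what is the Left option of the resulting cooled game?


Original game: {6 | -33} (a switch {a | b} with a > b).
Cooling by t (for t below the temperature (a - b)/2 = 39/2) taxes each move by t: {a | b} cooled by t is {a - t | b + t}.
Cooling amount: t = 4
Cooled Left option: 6 - 4 = 2
Cooled Right option: -33 + 4 = -29
Cooled game: {2 | -29}
Left option = 2

2


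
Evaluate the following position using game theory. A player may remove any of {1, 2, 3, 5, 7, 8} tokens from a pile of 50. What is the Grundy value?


The subtraction set is S = {1, 2, 3, 5, 7, 8}.
G(k) = mex{ G(k - s) : s in S, s <= k }. We compute iteratively: G(0) = 0.
G(1) = mex({0}) = 1
G(2) = mex({0, 1}) = 2
G(3) = mex({0, 1, 2}) = 3
G(4) = mex({1, 2, 3}) = 0
G(5) = mex({0, 2, 3}) = 1
G(6) = mex({0, 1, 3}) = 2
G(7) = mex({0, 1, 2}) = 3
G(8) = mex({0, 1, 2, 3}) = 4
G(9) = mex({0, 1, 2, 3, 4}) = 5
G(10) = mex({1, 2, 3, 4, 5}) = 0
G(11) = mex({0, 2, 3, 4, 5}) = 1
G(12) = mex({0, 1, 3, 5}) = 2
G(13) = mex({0, 1, 2, 4}) = 3
G(14) = mex({1, 2, 3, 5}) = 0
G(15) = mex({0, 2, 3, 4}) = 1
G(16) = mex({0, 1, 3, 4, 5}) = 2
G(17) = mex({0, 1, 2, 5}) = 3
Observe that G(10)..G(17) = 0, 1, 2, 3, 0, 1, 2, 3 repeats G(0)..G(7) = 0, 1, 2, 3, 0, 1, 2, 3.
For k >= max(S) = 8, G(k) is determined by the previous 8 values G(k-8)..G(k-1); a window of 8 consecutive values has recurred shifted by 10, so by induction G(k + 10) = G(k) for all k >= 0: the sequence is periodic from the start with period 10.
One period: G(0..9) = 0, 1, 2, 3, 0, 1, 2, 3, 4, 5.
50 mod 10 = 0, so G(50) = G(0) = 0.

0


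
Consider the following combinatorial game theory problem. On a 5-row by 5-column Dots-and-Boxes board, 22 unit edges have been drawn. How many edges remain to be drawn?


Grid: 5 x 5 boxes, i.e. 6 rows and 6 columns of dots.
Horizontal edges: (rows + 1) * cols = 6 * 5 = 30
Vertical edges: rows * (cols + 1) = 5 * 6 = 30
Total edges: 30 + 30 = 60
Edges drawn: 22
Remaining: 60 - 22 = 38

38


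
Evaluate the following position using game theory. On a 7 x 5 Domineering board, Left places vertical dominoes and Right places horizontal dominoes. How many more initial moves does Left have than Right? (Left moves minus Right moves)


Board is 7 x 5 (rows x cols).
Left (vertical) placements: (rows-1) * cols = 6 * 5 = 30
Right (horizontal) placements: rows * (cols-1) = 7 * 4 = 28
Advantage = Left - Right = 30 - 28 = 2

2


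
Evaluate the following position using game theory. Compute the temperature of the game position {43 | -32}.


The game is {43 | -32}, a switch {a | b} with numbers a > b.
Cooling {a | b} by t gives {a - t | b + t}, which stops being hot when a - t = b + t, i.e. at t = (a - b)/2. So the temperature of a switch is (a - b)/2.
Temperature = (Left option - Right option) / 2
= (43 - (-32)) / 2
= 75 / 2
= 75/2

75/2


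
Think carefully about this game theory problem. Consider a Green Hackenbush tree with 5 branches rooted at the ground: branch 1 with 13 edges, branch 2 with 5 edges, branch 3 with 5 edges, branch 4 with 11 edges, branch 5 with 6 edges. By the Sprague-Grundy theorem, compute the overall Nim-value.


The tree has 5 branches from the ground vertex.
In Green Hackenbush, the Nim-value of a simple path of length k is k.
Branch 1: length 13, Nim-value = 13
Branch 2: length 5, Nim-value = 5
Branch 3: length 5, Nim-value = 5
Branch 4: length 11, Nim-value = 11
Branch 5: length 6, Nim-value = 6
Total Nim-value = XOR of all branch values:
0 XOR 13 = 13
13 XOR 5 = 8
8 XOR 5 = 13
13 XOR 11 = 6
6 XOR 6 = 0
Nim-value of the tree = 0

0


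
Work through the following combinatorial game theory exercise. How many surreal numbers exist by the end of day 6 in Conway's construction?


Day 0: {|} = 0 is born. Count = 1.
Day n: the number of surreal numbers born by day n is 2^(n+1) - 1.
By day 0: 2^1 - 1 = 1
By day 1: 2^2 - 1 = 3
By day 2: 2^3 - 1 = 7
By day 3: 2^4 - 1 = 15
By day 4: 2^5 - 1 = 31
By day 5: 2^6 - 1 = 63
By day 6: 2^7 - 1 = 127
By day 6: 127 surreal numbers.

127


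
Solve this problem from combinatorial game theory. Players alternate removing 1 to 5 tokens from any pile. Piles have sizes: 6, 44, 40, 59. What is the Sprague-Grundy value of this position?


Subtraction set: {1, 2, 3, 4, 5}
For this subtraction set, G(n) = n mod 6 (period = max + 1 = 6).
Pile 1 (size 6): G(6) = 6 mod 6 = 0
Pile 2 (size 44): G(44) = 44 mod 6 = 2
Pile 3 (size 40): G(40) = 40 mod 6 = 4
Pile 4 (size 59): G(59) = 59 mod 6 = 5
Total Grundy value = XOR of all: 0 XOR 2 XOR 4 XOR 5 = 3

3


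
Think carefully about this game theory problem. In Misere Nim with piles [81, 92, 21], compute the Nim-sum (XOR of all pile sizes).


We need the XOR (exclusive or) of all pile sizes.
After XOR-ing pile 1 (size 81): 0 XOR 81 = 81
After XOR-ing pile 2 (size 92): 81 XOR 92 = 13
After XOR-ing pile 3 (size 21): 13 XOR 21 = 24
The Nim-value of this position is 24.

24


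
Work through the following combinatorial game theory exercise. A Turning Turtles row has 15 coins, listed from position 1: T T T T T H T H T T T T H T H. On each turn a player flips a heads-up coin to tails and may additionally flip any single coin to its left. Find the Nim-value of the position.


Coins: T T T T T H T H T T T T H T H
Key fact: a single head at position k behaves exactly like a Nim heap of size k (turning it to T and optionally flipping a coin at j < k corresponds to moving the heap from k to j, or to 0), and heads combine as a disjunctive sum (two heads at the same place would cancel, matching j XOR j = 0). So the Nim-value is the XOR of the 1-indexed positions of the heads.
Face-up positions (1-indexed): [6, 8, 13, 15]
XOR 0 with 6: 0 XOR 6 = 6
XOR 6 with 8: 6 XOR 8 = 14
XOR 14 with 13: 14 XOR 13 = 3
XOR 3 with 15: 3 XOR 15 = 12
Nim-value = 12

12


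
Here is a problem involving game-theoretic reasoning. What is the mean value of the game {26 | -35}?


Game = {26 | -35}, a switch {a | b} with numbers a > b.
Its thermograph has left wall a - t and right wall b + t, which meet at t = (a - b)/2, where both equal (a + b)/2. So the mast (mean value) is at (a + b)/2.
Mean = (26 + (-35))/2 = -9/2 = -9/2

-9/2


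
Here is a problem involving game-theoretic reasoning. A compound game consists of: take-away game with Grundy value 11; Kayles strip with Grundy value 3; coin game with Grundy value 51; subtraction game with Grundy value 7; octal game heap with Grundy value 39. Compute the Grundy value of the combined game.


By the Sprague-Grundy theorem, the Grundy value of a sum of games is the XOR of individual Grundy values.
take-away game: Grundy value = 11. Running XOR: 0 XOR 11 = 11
Kayles strip: Grundy value = 3. Running XOR: 11 XOR 3 = 8
coin game: Grundy value = 51. Running XOR: 8 XOR 51 = 59
subtraction game: Grundy value = 7. Running XOR: 59 XOR 7 = 60
octal game heap: Grundy value = 39. Running XOR: 60 XOR 39 = 27
The combined Grundy value is 27.

27


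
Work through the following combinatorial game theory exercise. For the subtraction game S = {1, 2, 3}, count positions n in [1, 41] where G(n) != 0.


Subtraction set S = {1, 2, 3}, so G(n) = n mod 4.
G(n) = 0 when n is a multiple of 4.
Multiples of 4 in [1, 41]: 10
N-positions (nonzero Grundy) = 41 - 10 = 31

31


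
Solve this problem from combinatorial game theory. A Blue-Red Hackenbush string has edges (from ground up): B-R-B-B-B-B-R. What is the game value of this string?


Edges (from ground): B-R-B-B-B-B-R
By Berlekamp's sign-expansion rule, a Blue-Red Hackenbush stalk has the value of the surreal number whose sign sequence is the edge sequence with B -> + and R -> -.
Sign sequence: +-++++-
Trace the sign expansion in the surreal number tree, starting from 0:
Edge 1: B (sign +) -> bounds (0, +inf), value = 1
Edge 2: R (sign -) -> bounds (0, 1), value = 1/2
Edge 3: B (sign +) -> bounds (1/2, 1), value = 3/4
Edge 4: B (sign +) -> bounds (3/4, 1), value = 7/8
Edge 5: B (sign +) -> bounds (7/8, 1), value = 15/16
Edge 6: B (sign +) -> bounds (15/16, 1), value = 31/32
Edge 7: R (sign -) -> bounds (15/16, 31/32), value = 61/64
Game value = 61/64

61/64
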